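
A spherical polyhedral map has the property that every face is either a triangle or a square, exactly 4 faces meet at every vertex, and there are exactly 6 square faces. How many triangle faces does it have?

8

Let x be the number of triangles; then F = 6 + x.
Edge–face incidences: 2E = 4·6 + 3·x = 24 + 3x.
Every vertex has degree 4, so 4V = 2E.
Euler: V − E + F = 2 ⇒ (2E)/4 − E + (6 + x) = 2.
Multiply by 8: 2·(2E) − 4·(2E) + 8·(6 + x) = 16, i.e. 48 + 8x − 2·(24 + 3x) = 16.
Collecting terms: 2x = 16, so x = 8.
Then 2E = 24 + 3·8 = 48, so E = 24, V = 2E/4 = 12, F = 6 + 8 = 14.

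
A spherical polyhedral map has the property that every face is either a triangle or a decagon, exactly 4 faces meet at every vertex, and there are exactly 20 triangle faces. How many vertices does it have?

20

Let x be the number of decagons; then F = 20 + x.
Edge–face incidences: 2E = 3·20 + 10·x = 60 + 10x.
Every vertex has degree 4, so 4V = 2E.
Euler: V − E + F = 2 ⇒ (2E)/4 − E + (20 + x) = 2.
Multiply by 8: 2·(2E) − 4·(2E) + 8·(20 + x) = 16, i.e. 160 + 8x − 2·(60 + 10x) = 16.
Collecting terms: −12x + 40 = 16, so −12x = −24, so x = 2.
Then 2E = 60 + 10·2 = 80, so E = 40, V = 2E/4 = 20, F = 20 + 2 = 22.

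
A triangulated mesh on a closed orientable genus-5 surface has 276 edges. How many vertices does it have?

χ = 2 − 2·5 = -8, and every face is a triangle so 3F = 2E.
F = 2E/3 = 184. Then V = -8 + E − F = -8 + 276 − 184 = 84.

84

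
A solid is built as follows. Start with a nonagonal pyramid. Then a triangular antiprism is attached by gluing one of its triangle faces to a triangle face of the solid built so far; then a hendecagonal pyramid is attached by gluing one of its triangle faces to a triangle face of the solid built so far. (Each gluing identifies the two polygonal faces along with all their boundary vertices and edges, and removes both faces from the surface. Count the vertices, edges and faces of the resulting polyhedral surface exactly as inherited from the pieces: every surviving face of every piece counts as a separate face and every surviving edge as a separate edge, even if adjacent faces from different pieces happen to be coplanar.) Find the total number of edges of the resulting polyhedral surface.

A nonagonal pyramid: V=10, E=18, F=10.
Attach a triangular antiprism (V=6, E=12, F=8) along a 3-gon: merge 3 vertices and 3 edges, delete both glued faces → V=13, E=27, F=16.
Attach a hendecagonal pyramid (V=12, E=22, F=12) along a 3-gon: merge 3 vertices and 3 edges, delete both glued faces → V=22, E=46, F=26.
Check: V − E + F = 22 − 46 + 26 = 2.

46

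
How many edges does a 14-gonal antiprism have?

56

An antiprism on an n-gon has two n-gon caps and 2n triangles: V = 2·14 = 28, E = 4·14 = 56, F = 2·14 + 2 = 30.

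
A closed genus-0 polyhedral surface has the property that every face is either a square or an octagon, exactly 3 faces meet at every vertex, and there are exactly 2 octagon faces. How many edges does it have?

Let x be the number of squares; then F = 2 + x.
Edge–face incidences: 2E = 8·2 + 4·x = 16 + 4x.
Every vertex has degree 3, so 3V = 2E.
Euler: V − E + F = 2 ⇒ (2E)/3 − E + (2 + x) = 2.
Multiply by 6: 2·(2E) − 3·(2E) + 6·(2 + x) = 12, i.e. 12 + 6x − (16 + 4x) = 12.
Collecting terms: 2x − 4 = 12, so 2x = 16, so x = 8.
Then 2E = 16 + 4·8 = 48, so E = 24, V = 2E/3 = 16, F = 2 + 8 = 10.

24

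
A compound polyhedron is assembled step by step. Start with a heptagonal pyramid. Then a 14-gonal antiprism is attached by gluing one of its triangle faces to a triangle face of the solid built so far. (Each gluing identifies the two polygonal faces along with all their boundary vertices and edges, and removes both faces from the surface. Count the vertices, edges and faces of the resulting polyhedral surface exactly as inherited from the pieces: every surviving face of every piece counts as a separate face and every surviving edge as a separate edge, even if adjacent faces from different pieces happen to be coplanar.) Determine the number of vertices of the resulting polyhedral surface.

A heptagonal pyramid: V=8, E=14, F=8.
Attach a 14-gonal antiprism (V=28, E=56, F=30) along a 3-gon: merge 3 vertices and 3 edges, delete both glued faces → V=33, E=67, F=36.
Check: V − E + F = 33 − 67 + 36 = 2.

33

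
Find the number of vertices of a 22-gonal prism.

A prism on an n-gon has two n-gon bases and n rectangular sides: V = 2·22 = 44, E = 3·22 = 66, F = 22 + 2 = 24.

44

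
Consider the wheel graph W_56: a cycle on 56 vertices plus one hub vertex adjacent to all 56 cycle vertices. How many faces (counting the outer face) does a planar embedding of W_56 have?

57

W_56 has V = 56 + 1 = 57 vertices and E = 2·56 = 112 edges.
By Euler's formula F = 2 − V + E = 2 − 57 + 112 = 57.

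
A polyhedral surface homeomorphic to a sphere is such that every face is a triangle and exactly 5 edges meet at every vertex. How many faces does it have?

Each face has 3 edges and each edge borders two faces, so 2E = 3F.
Each vertex has degree 5, so 5V = 2E and hence V = 3F/5.
Euler: V − E + F = 2 ⇒ (3F/5) − (3F/2) + F = 2.
Multiply by 10: (6 − 15 + 10)F = 20, i.e. 1F = 20.
So F = 20, E = 3·20/2 = 30, V = 3·20/5 = 12.

20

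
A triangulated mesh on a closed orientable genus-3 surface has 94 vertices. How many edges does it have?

χ = 2 − 2·3 = -4, and every face is a triangle so 3F = 2E.
V − E + F = -4 with E = 3F/2 gives 94 − (3/2 − 1)·F = -4, so F = 196 and E = 294.

294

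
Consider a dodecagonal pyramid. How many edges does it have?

A pyramid on an n-gon base has one n-gon and n triangles: V = 12 + 1 = 13, E = 2·12 = 24, F = 12 + 1 = 13.

24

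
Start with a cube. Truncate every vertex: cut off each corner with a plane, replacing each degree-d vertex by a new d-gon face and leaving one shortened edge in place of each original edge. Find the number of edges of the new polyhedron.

The base solid has V = 8, E = 12, F = 6.
Truncation replaces each original edge-end by a new vertex, so V′ = 2E = 24.
Each original edge survives, and each old vertex of degree d contributes d new edges; summing degrees gives Σd = 2E, so E′ = E + 2E = 3E = 36.
Each original face survives and each original vertex becomes one new face: F′ = F + V = 14.

36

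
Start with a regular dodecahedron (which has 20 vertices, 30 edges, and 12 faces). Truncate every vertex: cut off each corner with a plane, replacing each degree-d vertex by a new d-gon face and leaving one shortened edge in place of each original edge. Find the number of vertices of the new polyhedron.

60

Truncation replaces each original edge-end by a new vertex, so V′ = 2E = 60.
Each original edge survives, and each old vertex of degree d contributes d new edges; summing degrees gives Σd = 2E, so E′ = E + 2E = 3E = 90.
Each original face survives and each original vertex becomes one new face: F′ = F + V = 32.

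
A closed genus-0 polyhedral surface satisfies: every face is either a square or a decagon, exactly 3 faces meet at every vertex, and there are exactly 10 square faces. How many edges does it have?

Let x be the number of decagons; then F = 10 + x.
Edge–face incidences: 2E = 4·10 + 10·x = 40 + 10x.
Every vertex has degree 3, so 3V = 2E.
Euler: V − E + F = 2 ⇒ (2E)/3 − E + (10 + x) = 2.
Multiply by 6: 2·(2E) − 3·(2E) + 6·(10 + x) = 12, i.e. 60 + 6x − (40 + 10x) = 12.
Collecting terms: −4x + 20 = 12, so −4x = −8, so x = 2.
Then 2E = 40 + 10·2 = 60, so E = 30, V = 2E/3 = 20, F = 10 + 2 = 12.

30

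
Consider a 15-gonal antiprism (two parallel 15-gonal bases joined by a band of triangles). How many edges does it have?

An antiprism on an n-gon has two n-gon caps and 2n triangles: V = 2·15 = 30, E = 4·15 = 60, F = 2·15 + 2 = 32.

60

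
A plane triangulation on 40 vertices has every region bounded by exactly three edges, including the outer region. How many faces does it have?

76

In a plane triangulation 3F = 2E and V − E + F = 2, so F = 2V − 4 = 2·40 − 4 = 76.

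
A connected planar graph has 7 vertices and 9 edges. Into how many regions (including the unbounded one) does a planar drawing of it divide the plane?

4

Euler's formula for a connected plane graph: V − E + F = 2, so F = 2 − 7 + 9 = 4.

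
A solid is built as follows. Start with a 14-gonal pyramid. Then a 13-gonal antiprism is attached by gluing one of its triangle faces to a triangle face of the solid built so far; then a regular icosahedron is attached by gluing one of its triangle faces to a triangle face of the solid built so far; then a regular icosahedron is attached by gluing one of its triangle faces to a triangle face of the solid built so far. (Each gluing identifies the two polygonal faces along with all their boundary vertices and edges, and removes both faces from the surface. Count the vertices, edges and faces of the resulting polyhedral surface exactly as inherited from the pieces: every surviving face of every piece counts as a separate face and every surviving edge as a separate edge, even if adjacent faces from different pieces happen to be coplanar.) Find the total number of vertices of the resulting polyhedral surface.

56

A 14-gonal pyramid: V=15, E=28, F=15.
Attach a 13-gonal antiprism (V=26, E=52, F=28) along a 3-gon: merge 3 vertices and 3 edges, delete both glued faces → V=38, E=77, F=41.
Attach a regular icosahedron (V=12, E=30, F=20) along a 3-gon: merge 3 vertices and 3 edges, delete both glued faces → V=47, E=104, F=59.
Attach a regular icosahedron (V=12, E=30, F=20) along a 3-gon: merge 3 vertices and 3 edges, delete both glued faces → V=56, E=131, F=77.
Check: V − E + F = 56 − 131 + 77 = 2.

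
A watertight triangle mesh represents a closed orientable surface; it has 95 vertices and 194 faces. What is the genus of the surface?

Every face is a triangle, so 2E = 3·194 = 582, giving E = 291.
χ = V − E + F = 95 − 291 + 194 = -2.
For a closed orientable surface χ = 2 − 2g, so g = (2 − (-2))/2 = 2.

2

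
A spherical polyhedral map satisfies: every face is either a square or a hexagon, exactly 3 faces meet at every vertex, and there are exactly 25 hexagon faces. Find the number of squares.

6

Let x be the number of squares; then F = 25 + x.
Edge–face incidences: 2E = 6·25 + 4·x = 150 + 4x.
Every vertex has degree 3, so 3V = 2E.
Euler: V − E + F = 2 ⇒ (2E)/3 − E + (25 + x) = 2.
Multiply by 6: 2·(2E) − 3·(2E) + 6·(25 + x) = 12, i.e. 150 + 6x − (150 + 4x) = 12.
Collecting terms: 2x = 12, so x = 6.
Then 2E = 150 + 4·6 = 174, so E = 87, V = 2E/3 = 58, F = 25 + 6 = 31.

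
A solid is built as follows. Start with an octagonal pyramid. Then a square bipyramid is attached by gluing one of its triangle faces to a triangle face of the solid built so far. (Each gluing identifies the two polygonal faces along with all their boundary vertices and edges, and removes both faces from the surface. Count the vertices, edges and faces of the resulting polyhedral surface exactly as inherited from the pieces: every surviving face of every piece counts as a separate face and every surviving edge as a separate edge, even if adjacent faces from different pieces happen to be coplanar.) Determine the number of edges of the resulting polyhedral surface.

25

An octagonal pyramid: V=9, E=16, F=9.
Attach a square bipyramid (V=6, E=12, F=8) along a 3-gon: merge 3 vertices and 3 edges, delete both glued faces → V=12, E=25, F=15.
Check: V − E + F = 12 − 25 + 15 = 2.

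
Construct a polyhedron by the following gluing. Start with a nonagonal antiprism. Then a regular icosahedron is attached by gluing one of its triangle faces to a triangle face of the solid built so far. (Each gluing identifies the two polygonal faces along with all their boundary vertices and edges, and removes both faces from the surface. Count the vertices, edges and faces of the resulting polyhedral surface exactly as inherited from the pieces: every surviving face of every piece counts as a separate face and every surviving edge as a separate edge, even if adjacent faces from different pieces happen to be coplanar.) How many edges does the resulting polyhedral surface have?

A nonagonal antiprism: V=18, E=36, F=20.
Attach a regular icosahedron (V=12, E=30, F=20) along a 3-gon: merge 3 vertices and 3 edges, delete both glued faces → V=27, E=63, F=38.
Check: V − E + F = 27 − 63 + 38 = 2.

63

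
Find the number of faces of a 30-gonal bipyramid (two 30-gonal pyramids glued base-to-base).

60

A bipyramid over an n-gon has 2n triangular faces and n + 2 vertices: V = 30 + 2 = 32, E = 3·30 = 90, F = 2·30 = 60.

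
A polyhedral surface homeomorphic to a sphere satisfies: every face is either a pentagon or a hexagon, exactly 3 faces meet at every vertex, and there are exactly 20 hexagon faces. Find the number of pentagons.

Let x be the number of pentagons; then F = 20 + x.
Edge–face incidences: 2E = 6·20 + 5·x = 120 + 5x.
Every vertex has degree 3, so 3V = 2E.
Euler: V − E + F = 2 ⇒ (2E)/3 − E + (20 + x) = 2.
Multiply by 6: 2·(2E) − 3·(2E) + 6·(20 + x) = 12, i.e. 120 + 6x − (120 + 5x) = 12.
Collecting terms: x = 12.
Then 2E = 120 + 5·12 = 180, so E = 90, V = 2E/3 = 60, F = 20 + 12 = 32.

12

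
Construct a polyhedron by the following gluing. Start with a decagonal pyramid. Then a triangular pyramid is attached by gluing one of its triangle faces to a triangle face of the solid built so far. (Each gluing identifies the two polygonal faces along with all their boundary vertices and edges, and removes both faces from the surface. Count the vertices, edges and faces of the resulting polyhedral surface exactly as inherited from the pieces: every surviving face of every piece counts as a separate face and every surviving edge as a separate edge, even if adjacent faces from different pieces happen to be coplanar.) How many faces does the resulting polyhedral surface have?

13

A decagonal pyramid: V=11, E=20, F=11.
Attach a triangular pyramid (V=4, E=6, F=4) along a 3-gon: merge 3 vertices and 3 edges, delete both glued faces → V=12, E=23, F=13.
Check: V − E + F = 12 − 23 + 13 = 2.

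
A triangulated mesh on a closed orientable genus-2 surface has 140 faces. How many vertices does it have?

68

χ = 2 − 2·2 = -2, and every face is a triangle so 3F = 2E.
E = 3·140/2 = 210. Then V = -2 + E − F = -2 + 210 − 140 = 68.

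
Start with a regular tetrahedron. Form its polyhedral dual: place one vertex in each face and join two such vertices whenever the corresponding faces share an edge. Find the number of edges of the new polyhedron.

The base solid has V = 4, E = 6, F = 4.
The dual swaps V and F and preserves E: V′ = F = 4, E′ = E = 6, F′ = V = 4.

6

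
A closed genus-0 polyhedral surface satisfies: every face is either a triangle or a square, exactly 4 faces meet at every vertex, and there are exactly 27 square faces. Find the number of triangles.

8

Let x be the number of triangles; then F = 27 + x.
Edge–face incidences: 2E = 4·27 + 3·x = 108 + 3x.
Every vertex has degree 4, so 4V = 2E.
Euler: V − E + F = 2 ⇒ (2E)/4 − E + (27 + x) = 2.
Multiply by 8: 2·(2E) − 4·(2E) + 8·(27 + x) = 16, i.e. 216 + 8x − 2·(108 + 3x) = 16.
Collecting terms: 2x = 16, so x = 8.
Then 2E = 108 + 3·8 = 132, so E = 66, V = 2E/4 = 33, F = 27 + 8 = 35.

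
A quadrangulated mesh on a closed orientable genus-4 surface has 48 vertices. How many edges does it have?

χ = 2 − 2·4 = -6, and every face is a square so 4F = 2E.
V − E + F = -6 with E = 4F/2 gives 48 − (4/2 − 1)·F = -6, so F = 54 and E = 108.

108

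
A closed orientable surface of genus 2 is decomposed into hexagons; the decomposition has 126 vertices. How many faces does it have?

χ = 2 − 2·2 = -2, and every face is a hexagon so 6F = 2E.
V − E + F = -2 with E = 6F/2 gives 126 − (6/2 − 1)·F = -2, so F = 64 and E = 192.

64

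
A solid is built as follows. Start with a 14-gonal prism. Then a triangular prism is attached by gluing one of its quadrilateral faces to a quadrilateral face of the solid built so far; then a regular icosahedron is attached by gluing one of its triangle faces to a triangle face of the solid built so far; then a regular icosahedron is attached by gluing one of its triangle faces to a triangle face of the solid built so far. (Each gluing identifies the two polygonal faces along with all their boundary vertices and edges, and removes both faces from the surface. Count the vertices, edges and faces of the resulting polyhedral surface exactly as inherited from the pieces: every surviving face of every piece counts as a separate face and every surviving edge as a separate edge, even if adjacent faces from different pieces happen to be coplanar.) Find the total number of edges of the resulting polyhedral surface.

101

A 14-gonal prism: V=28, E=42, F=16.
Attach a triangular prism (V=6, E=9, F=5) along a 4-gon: merge 4 vertices and 4 edges, delete both glued faces → V=30, E=47, F=19.
Attach a regular icosahedron (V=12, E=30, F=20) along a 3-gon: merge 3 vertices and 3 edges, delete both glued faces → V=39, E=74, F=37.
Attach a regular icosahedron (V=12, E=30, F=20) along a 3-gon: merge 3 vertices and 3 edges, delete both glued faces → V=48, E=101, F=55.
Check: V − E + F = 48 − 101 + 55 = 2.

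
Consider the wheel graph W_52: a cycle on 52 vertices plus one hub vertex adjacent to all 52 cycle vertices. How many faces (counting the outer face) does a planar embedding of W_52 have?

53

W_52 has V = 52 + 1 = 53 vertices and E = 2·52 = 104 edges.
By Euler's formula F = 2 − V + E = 2 − 53 + 104 = 53.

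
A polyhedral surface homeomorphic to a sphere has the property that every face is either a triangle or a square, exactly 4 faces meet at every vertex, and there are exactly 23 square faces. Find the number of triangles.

Let x be the number of triangles; then F = 23 + x.
Edge–face incidences: 2E = 4·23 + 3·x = 92 + 3x.
Every vertex has degree 4, so 4V = 2E.
Euler: V − E + F = 2 ⇒ (2E)/4 − E + (23 + x) = 2.
Multiply by 8: 2·(2E) − 4·(2E) + 8·(23 + x) = 16, i.e. 184 + 8x − 2·(92 + 3x) = 16.
Collecting terms: 2x = 16, so x = 8.
Then 2E = 92 + 3·8 = 116, so E = 58, V = 2E/4 = 29, F = 23 + 8 = 31.

8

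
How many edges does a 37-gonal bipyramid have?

A bipyramid over an n-gon has 2n triangular faces and n + 2 vertices: V = 37 + 2 = 39, E = 3·37 = 111, F = 2·37 = 74.

111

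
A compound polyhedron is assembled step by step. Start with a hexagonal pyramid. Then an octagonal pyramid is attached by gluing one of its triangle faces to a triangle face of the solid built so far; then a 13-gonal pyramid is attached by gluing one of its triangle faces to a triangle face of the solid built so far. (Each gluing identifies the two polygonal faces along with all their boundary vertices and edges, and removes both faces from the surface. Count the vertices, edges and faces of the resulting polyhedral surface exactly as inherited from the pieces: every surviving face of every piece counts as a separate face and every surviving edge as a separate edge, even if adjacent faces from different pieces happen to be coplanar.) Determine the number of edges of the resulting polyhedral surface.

48

A hexagonal pyramid: V=7, E=12, F=7.
Attach an octagonal pyramid (V=9, E=16, F=9) along a 3-gon: merge 3 vertices and 3 edges, delete both glued faces → V=13, E=25, F=14.
Attach a 13-gonal pyramid (V=14, E=26, F=14) along a 3-gon: merge 3 vertices and 3 edges, delete both glued faces → V=24, E=48, F=26.
Check: V − E + F = 24 − 48 + 26 = 2.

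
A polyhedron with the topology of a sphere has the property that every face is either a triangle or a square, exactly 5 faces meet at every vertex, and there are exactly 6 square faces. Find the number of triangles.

Let x be the number of triangles; then F = 6 + x.
Edge–face incidences: 2E = 4·6 + 3·x = 24 + 3x.
Every vertex has degree 5, so 5V = 2E.
Euler: V − E + F = 2 ⇒ (2E)/5 − E + (6 + x) = 2.
Multiply by 10: 2·(2E) − 5·(2E) + 10·(6 + x) = 20, i.e. 60 + 10x − 3·(24 + 3x) = 20.
Collecting terms: x − 12 = 20, so x = 32.
Then 2E = 24 + 3·32 = 120, so E = 60, V = 2E/5 = 24, F = 6 + 32 = 38.

32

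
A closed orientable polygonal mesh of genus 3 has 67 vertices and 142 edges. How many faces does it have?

For a closed orientable surface of genus 3, χ = 2 − 2·3 = -4.
F = -4 − V + E = -4 − 67 + 142 = 71.

71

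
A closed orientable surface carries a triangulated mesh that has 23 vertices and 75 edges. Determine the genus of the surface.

2

Every face is a triangle and each edge borders two faces, so 3F = 2·75, giving F = 50.
χ = V − E + F = 23 − 75 + 50 = -2.
For a closed orientable surface χ = 2 − 2g, so g = (2 − (-2))/2 = 2.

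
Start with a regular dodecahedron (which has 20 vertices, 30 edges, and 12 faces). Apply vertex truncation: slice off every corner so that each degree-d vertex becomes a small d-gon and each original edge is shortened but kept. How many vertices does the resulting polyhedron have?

Truncation replaces each original edge-end by a new vertex, so V′ = 2E = 60.
Each original edge survives, and each old vertex of degree d contributes d new edges; summing degrees gives Σd = 2E, so E′ = E + 2E = 3E = 90.
Each original face survives and each original vertex becomes one new face: F′ = F + V = 32.

60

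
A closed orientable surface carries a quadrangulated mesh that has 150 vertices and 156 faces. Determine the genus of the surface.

4

Every face is a square, so 2E = 4·156 = 624, giving E = 312.
χ = V − E + F = 150 − 312 + 156 = -6.
For a closed orientable surface χ = 2 − 2g, so g = (2 − (-6))/2 = 4.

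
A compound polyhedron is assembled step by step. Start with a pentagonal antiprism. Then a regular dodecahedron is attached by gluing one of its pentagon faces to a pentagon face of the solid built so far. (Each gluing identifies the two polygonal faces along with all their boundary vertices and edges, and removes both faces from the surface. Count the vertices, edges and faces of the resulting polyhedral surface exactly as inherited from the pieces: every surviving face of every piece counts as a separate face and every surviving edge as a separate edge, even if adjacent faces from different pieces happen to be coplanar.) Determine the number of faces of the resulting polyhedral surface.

22

A pentagonal antiprism: V=10, E=20, F=12.
Attach a regular dodecahedron (V=20, E=30, F=12) along a 5-gon: merge 5 vertices and 5 edges, delete both glued faces → V=25, E=45, F=22.
Check: V − E + F = 25 − 45 + 22 = 2.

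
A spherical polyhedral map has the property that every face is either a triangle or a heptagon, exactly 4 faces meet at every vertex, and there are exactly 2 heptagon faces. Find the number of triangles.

14

Let x be the number of triangles; then F = 2 + x.
Edge–face incidences: 2E = 7·2 + 3·x = 14 + 3x.
Every vertex has degree 4, so 4V = 2E.
Euler: V − E + F = 2 ⇒ (2E)/4 − E + (2 + x) = 2.
Multiply by 8: 2·(2E) − 4·(2E) + 8·(2 + x) = 16, i.e. 16 + 8x − 2·(14 + 3x) = 16.
Collecting terms: 2x − 12 = 16, so 2x = 28, so x = 14.
Then 2E = 14 + 3·14 = 56, so E = 28, V = 2E/4 = 14, F = 2 + 14 = 16.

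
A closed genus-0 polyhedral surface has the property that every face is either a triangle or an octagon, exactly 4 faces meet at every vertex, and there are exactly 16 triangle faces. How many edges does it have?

Let x be the number of octagons; then F = 16 + x.
Edge–face incidences: 2E = 3·16 + 8·x = 48 + 8x.
Every vertex has degree 4, so 4V = 2E.
Euler: V − E + F = 2 ⇒ (2E)/4 − E + (16 + x) = 2.
Multiply by 8: 2·(2E) − 4·(2E) + 8·(16 + x) = 16, i.e. 128 + 8x − 2·(48 + 8x) = 16.
Collecting terms: −8x + 32 = 16, so −8x = −16, so x = 2.
Then 2E = 48 + 8·2 = 64, so E = 32, V = 2E/4 = 16, F = 16 + 2 = 18.

32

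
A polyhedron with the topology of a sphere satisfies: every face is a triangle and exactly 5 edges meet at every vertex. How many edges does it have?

Each face has 3 edges and each edge borders two faces, so 2E = 3F.
Each vertex has degree 5, so 5V = 2E and hence V = 3F/5.
Euler: V − E + F = 2 ⇒ (3F/5) − (3F/2) + F = 2.
Multiply by 10: (6 − 15 + 10)F = 20, i.e. 1F = 20.
So F = 20, E = 3·20/2 = 30, V = 3·20/5 = 12.

30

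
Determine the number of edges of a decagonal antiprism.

40

An antiprism on an n-gon has two n-gon caps and 2n triangles: V = 2·10 = 20, E = 4·10 = 40, F = 2·10 + 2 = 22.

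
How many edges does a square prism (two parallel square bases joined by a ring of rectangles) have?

A prism on an n-gon has two n-gon bases and n rectangular sides: V = 2·4 = 8, E = 3·4 = 12, F = 4 + 2 = 6.

12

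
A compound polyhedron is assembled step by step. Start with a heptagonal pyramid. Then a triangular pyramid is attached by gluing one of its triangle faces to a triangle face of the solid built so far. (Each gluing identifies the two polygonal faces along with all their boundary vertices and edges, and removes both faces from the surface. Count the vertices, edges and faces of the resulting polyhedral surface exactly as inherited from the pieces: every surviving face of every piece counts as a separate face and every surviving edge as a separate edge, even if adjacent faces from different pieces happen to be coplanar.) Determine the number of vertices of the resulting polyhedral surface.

A heptagonal pyramid: V=8, E=14, F=8.
Attach a triangular pyramid (V=4, E=6, F=4) along a 3-gon: merge 3 vertices and 3 edges, delete both glued faces → V=9, E=17, F=10.
Check: V − E + F = 9 − 17 + 10 = 2.

9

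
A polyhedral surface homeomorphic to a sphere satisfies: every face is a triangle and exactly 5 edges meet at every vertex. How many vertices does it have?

Each face has 3 edges and each edge borders two faces, so 2E = 3F.
Each vertex has degree 5, so 5V = 2E and hence V = 3F/5.
Euler: V − E + F = 2 ⇒ (3F/5) − (3F/2) + F = 2.
Multiply by 10: (6 − 15 + 10)F = 20, i.e. 1F = 20.
So F = 20, E = 3·20/2 = 30, V = 3·20/5 = 12.

12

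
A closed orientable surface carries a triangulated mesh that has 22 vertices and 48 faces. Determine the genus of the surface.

Every face is a triangle, so 2E = 3·48 = 144, giving E = 72.
χ = V − E + F = 22 − 72 + 48 = -2.
For a closed orientable surface χ = 2 − 2g, so g = (2 − (-2))/2 = 2.

2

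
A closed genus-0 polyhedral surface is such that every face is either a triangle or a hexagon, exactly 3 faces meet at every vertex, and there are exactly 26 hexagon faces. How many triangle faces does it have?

4

Let x be the number of triangles; then F = 26 + x.
Edge–face incidences: 2E = 6·26 + 3·x = 156 + 3x.
Every vertex has degree 3, so 3V = 2E.
Euler: V − E + F = 2 ⇒ (2E)/3 − E + (26 + x) = 2.
Multiply by 6: 2·(2E) − 3·(2E) + 6·(26 + x) = 12, i.e. 156 + 6x − (156 + 3x) = 12.
Collecting terms: 3x = 12, so x = 4.
Then 2E = 156 + 3·4 = 168, so E = 84, V = 2E/3 = 56, F = 26 + 4 = 30.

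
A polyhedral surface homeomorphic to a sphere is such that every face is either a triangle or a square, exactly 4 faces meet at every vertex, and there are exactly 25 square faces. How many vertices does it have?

31

Let x be the number of triangles; then F = 25 + x.
Edge–face incidences: 2E = 4·25 + 3·x = 100 + 3x.
Every vertex has degree 4, so 4V = 2E.
Euler: V − E + F = 2 ⇒ (2E)/4 − E + (25 + x) = 2.
Multiply by 8: 2·(2E) − 4·(2E) + 8·(25 + x) = 16, i.e. 200 + 8x − 2·(100 + 3x) = 16.
Collecting terms: 2x = 16, so x = 8.
Then 2E = 100 + 3·8 = 124, so E = 62, V = 2E/4 = 31, F = 25 + 8 = 33.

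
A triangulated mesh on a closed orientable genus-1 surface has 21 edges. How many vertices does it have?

7

χ = 2 − 2·1 = 0, and every face is a triangle so 3F = 2E.
F = 2E/3 = 14. Then V = 0 + E − F = 0 + 21 − 14 = 7.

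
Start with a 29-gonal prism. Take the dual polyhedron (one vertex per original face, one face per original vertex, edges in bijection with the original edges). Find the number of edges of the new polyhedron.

The base solid has V = 58, E = 87, F = 31.
The dual swaps V and F and preserves E: V′ = F = 31, E′ = E = 87, F′ = V = 58.

87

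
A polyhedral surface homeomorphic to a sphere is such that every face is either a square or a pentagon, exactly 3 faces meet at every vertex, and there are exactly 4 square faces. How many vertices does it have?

12

Let x be the number of pentagons; then F = 4 + x.
Edge–face incidences: 2E = 4·4 + 5·x = 16 + 5x.
Every vertex has degree 3, so 3V = 2E.
Euler: V − E + F = 2 ⇒ (2E)/3 − E + (4 + x) = 2.
Multiply by 6: 2·(2E) − 3·(2E) + 6·(4 + x) = 12, i.e. 24 + 6x − (16 + 5x) = 12.
Collecting terms: x + 8 = 12, so x = 4.
Then 2E = 16 + 5·4 = 36, so E = 18, V = 2E/3 = 12, F = 4 + 4 = 8.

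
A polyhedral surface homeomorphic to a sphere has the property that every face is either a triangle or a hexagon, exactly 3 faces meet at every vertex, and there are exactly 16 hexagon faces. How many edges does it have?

Let x be the number of triangles; then F = 16 + x.
Edge–face incidences: 2E = 6·16 + 3·x = 96 + 3x.
Every vertex has degree 3, so 3V = 2E.
Euler: V − E + F = 2 ⇒ (2E)/3 − E + (16 + x) = 2.
Multiply by 6: 2·(2E) − 3·(2E) + 6·(16 + x) = 12, i.e. 96 + 6x − (96 + 3x) = 12.
Collecting terms: 3x = 12, so x = 4.
Then 2E = 96 + 3·4 = 108, so E = 54, V = 2E/3 = 36, F = 16 + 4 = 20.

54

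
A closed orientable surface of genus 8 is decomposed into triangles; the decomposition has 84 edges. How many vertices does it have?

χ = 2 − 2·8 = -14, and every face is a triangle so 3F = 2E.
F = 2E/3 = 56. Then V = -14 + E − F = -14 + 84 − 56 = 14.

14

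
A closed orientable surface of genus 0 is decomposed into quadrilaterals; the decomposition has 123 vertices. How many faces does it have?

121

χ = 2 − 2·0 = 2, and every face is a square so 4F = 2E.
V − E + F = 2 with E = 4F/2 gives 123 − (4/2 − 1)·F = 2, so F = 121 and E = 242.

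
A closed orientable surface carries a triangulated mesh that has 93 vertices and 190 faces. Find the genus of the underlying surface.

Every face is a triangle, so 2E = 3·190 = 570, giving E = 285.
χ = V − E + F = 93 − 285 + 190 = -2.
For a closed orientable surface χ = 2 − 2g, so g = (2 − (-2))/2 = 2.

2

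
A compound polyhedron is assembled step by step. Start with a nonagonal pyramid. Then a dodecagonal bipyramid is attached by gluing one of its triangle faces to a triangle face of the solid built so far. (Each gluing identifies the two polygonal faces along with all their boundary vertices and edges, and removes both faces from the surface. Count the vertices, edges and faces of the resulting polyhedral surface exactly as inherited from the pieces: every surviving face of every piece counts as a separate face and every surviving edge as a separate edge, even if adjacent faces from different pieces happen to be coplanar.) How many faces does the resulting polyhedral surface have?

A nonagonal pyramid: V=10, E=18, F=10.
Attach a dodecagonal bipyramid (V=14, E=36, F=24) along a 3-gon: merge 3 vertices and 3 edges, delete both glued faces → V=21, E=51, F=32.
Check: V − E + F = 21 − 51 + 32 = 2.

32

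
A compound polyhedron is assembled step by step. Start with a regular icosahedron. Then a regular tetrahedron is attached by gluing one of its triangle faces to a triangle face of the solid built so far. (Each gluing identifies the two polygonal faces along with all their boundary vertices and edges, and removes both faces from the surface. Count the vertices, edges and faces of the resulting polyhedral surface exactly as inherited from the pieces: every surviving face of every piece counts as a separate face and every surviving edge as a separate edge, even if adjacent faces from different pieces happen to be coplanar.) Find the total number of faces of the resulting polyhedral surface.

A regular icosahedron: V=12, E=30, F=20.
Attach a regular tetrahedron (V=4, E=6, F=4) along a 3-gon: merge 3 vertices and 3 edges, delete both glued faces → V=13, E=33, F=22.
Check: V − E + F = 13 − 33 + 22 = 2.

22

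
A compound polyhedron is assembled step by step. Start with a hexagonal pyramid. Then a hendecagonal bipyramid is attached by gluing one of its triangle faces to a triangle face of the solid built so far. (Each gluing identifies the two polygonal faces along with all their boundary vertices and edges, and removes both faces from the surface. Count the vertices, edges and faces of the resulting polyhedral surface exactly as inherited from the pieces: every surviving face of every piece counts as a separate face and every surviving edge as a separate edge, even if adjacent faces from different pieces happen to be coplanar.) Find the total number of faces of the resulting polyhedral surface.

A hexagonal pyramid: V=7, E=12, F=7.
Attach a hendecagonal bipyramid (V=13, E=33, F=22) along a 3-gon: merge 3 vertices and 3 edges, delete both glued faces → V=17, E=42, F=27.
Check: V − E + F = 17 − 42 + 27 = 2.

27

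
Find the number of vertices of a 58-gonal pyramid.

A pyramid on an n-gon base has one n-gon and n triangles: V = 58 + 1 = 59, E = 2·58 = 116, F = 58 + 1 = 59.
Check: V − E + F = 59 − 116 + 59 = 2.

59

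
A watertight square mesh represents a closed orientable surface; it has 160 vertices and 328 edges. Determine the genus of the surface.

3

Every face is a square and each edge borders two faces, so 4F = 2·328, giving F = 164.
χ = V − E + F = 160 − 328 + 164 = -4.
For a closed orientable surface χ = 2 − 2g, so g = (2 − (-4))/2 = 3.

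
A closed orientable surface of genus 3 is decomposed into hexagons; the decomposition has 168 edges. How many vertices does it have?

χ = 2 − 2·3 = -4, and every face is a hexagon so 6F = 2E.
F = 2E/6 = 56. Then V = -4 + E − F = -4 + 168 − 56 = 108.

108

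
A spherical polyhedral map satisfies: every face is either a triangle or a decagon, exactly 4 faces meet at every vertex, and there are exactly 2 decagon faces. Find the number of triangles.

20

Let x be the number of triangles; then F = 2 + x.
Edge–face incidences: 2E = 10·2 + 3·x = 20 + 3x.
Every vertex has degree 4, so 4V = 2E.
Euler: V − E + F = 2 ⇒ (2E)/4 − E + (2 + x) = 2.
Multiply by 8: 2·(2E) − 4·(2E) + 8·(2 + x) = 16, i.e. 16 + 8x − 2·(20 + 3x) = 16.
Collecting terms: 2x − 24 = 16, so 2x = 40, so x = 20.
Then 2E = 20 + 3·20 = 80, so E = 40, V = 2E/4 = 20, F = 2 + 20 = 22.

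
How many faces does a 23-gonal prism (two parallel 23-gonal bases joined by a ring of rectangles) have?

A prism on an n-gon has two n-gon bases and n rectangular sides: V = 2·23 = 46, E = 3·23 = 69, F = 23 + 2 = 25.

25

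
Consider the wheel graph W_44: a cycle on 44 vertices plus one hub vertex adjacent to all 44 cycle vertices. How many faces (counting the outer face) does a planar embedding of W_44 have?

W_44 has V = 44 + 1 = 45 vertices and E = 2·44 = 88 edges.
By Euler's formula F = 2 − V + E = 2 − 45 + 88 = 45.

45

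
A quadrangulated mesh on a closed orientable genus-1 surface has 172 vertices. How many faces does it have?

172

χ = 2 − 2·1 = 0, and every face is a square so 4F = 2E.
V − E + F = 0 with E = 4F/2 gives 172 − (4/2 − 1)·F = 0, so F = 172 and E = 344.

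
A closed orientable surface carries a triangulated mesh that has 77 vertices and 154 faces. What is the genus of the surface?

Every face is a triangle, so 2E = 3·154 = 462, giving E = 231.
χ = V − E + F = 77 − 231 + 154 = 0.
For a closed orientable surface χ = 2 − 2g, so g = (2 − (0))/2 = 1.

1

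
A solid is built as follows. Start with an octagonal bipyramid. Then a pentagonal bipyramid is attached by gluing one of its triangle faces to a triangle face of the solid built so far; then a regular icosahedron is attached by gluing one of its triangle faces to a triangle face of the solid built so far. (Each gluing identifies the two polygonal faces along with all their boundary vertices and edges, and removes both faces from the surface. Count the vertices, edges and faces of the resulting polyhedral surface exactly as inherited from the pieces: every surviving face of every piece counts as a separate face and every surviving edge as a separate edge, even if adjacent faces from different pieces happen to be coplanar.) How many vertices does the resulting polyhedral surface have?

23

An octagonal bipyramid: V=10, E=24, F=16.
Attach a pentagonal bipyramid (V=7, E=15, F=10) along a 3-gon: merge 3 vertices and 3 edges, delete both glued faces → V=14, E=36, F=24.
Attach a regular icosahedron (V=12, E=30, F=20) along a 3-gon: merge 3 vertices and 3 edges, delete both glued faces → V=23, E=63, F=42.
Check: V − E + F = 23 − 63 + 42 = 2.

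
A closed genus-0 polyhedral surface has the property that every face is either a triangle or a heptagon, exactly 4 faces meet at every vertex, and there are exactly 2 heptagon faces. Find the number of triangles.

14

Let x be the number of triangles; then F = 2 + x.
Edge–face incidences: 2E = 7·2 + 3·x = 14 + 3x.
Every vertex has degree 4, so 4V = 2E.
Euler: V − E + F = 2 ⇒ (2E)/4 − E + (2 + x) = 2.
Multiply by 8: 2·(2E) − 4·(2E) + 8·(2 + x) = 16, i.e. 16 + 8x − 2·(14 + 3x) = 16.
Collecting terms: 2x − 12 = 16, so 2x = 28, so x = 14.
Then 2E = 14 + 3·14 = 56, so E = 28, V = 2E/4 = 14, F = 2 + 14 = 16.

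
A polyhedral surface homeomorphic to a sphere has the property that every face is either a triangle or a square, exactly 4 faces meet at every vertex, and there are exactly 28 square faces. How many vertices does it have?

34

Let x be the number of triangles; then F = 28 + x.
Edge–face incidences: 2E = 4·28 + 3·x = 112 + 3x.
Every vertex has degree 4, so 4V = 2E.
Euler: V − E + F = 2 ⇒ (2E)/4 − E + (28 + x) = 2.
Multiply by 8: 2·(2E) − 4·(2E) + 8·(28 + x) = 16, i.e. 224 + 8x − 2·(112 + 3x) = 16.
Collecting terms: 2x = 16, so x = 8.
Then 2E = 112 + 3·8 = 136, so E = 68, V = 2E/4 = 34, F = 28 + 8 = 36.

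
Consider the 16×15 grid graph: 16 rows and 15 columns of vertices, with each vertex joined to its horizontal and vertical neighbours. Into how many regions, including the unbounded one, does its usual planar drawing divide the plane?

The grid has V = 16·15 = 240 vertices and E = 16·14 + 15·15 = 449 edges.
F = 2 − V + E = 2 − 240 + 449 = 211.

211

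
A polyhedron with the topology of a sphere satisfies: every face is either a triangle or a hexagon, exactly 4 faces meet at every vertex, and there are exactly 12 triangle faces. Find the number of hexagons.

2

Let x be the number of hexagons; then F = 12 + x.
Edge–face incidences: 2E = 3·12 + 6·x = 36 + 6x.
Every vertex has degree 4, so 4V = 2E.
Euler: V − E + F = 2 ⇒ (2E)/4 − E + (12 + x) = 2.
Multiply by 8: 2·(2E) − 4·(2E) + 8·(12 + x) = 16, i.e. 96 + 8x − 2·(36 + 6x) = 16.
Collecting terms: −4x + 24 = 16, so −4x = −8, so x = 2.
Then 2E = 36 + 6·2 = 48, so E = 24, V = 2E/4 = 12, F = 12 + 2 = 14.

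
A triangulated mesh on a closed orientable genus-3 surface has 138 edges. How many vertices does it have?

χ = 2 − 2·3 = -4, and every face is a triangle so 3F = 2E.
F = 2E/3 = 92. Then V = -4 + E − F = -4 + 138 − 92 = 42.

42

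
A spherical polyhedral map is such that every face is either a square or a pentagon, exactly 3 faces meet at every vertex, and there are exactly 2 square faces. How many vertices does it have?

Let x be the number of pentagons; then F = 2 + x.
Edge–face incidences: 2E = 4·2 + 5·x = 8 + 5x.
Every vertex has degree 3, so 3V = 2E.
Euler: V − E + F = 2 ⇒ (2E)/3 − E + (2 + x) = 2.
Multiply by 6: 2·(2E) − 3·(2E) + 6·(2 + x) = 12, i.e. 12 + 6x − (8 + 5x) = 12.
Collecting terms: x + 4 = 12, so x = 8.
Then 2E = 8 + 5·8 = 48, so E = 24, V = 2E/3 = 16, F = 2 + 8 = 10.

16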